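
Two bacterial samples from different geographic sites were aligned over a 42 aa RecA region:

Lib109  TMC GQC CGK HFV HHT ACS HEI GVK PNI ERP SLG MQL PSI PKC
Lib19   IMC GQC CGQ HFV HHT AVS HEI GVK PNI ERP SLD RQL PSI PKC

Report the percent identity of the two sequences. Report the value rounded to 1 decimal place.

Mismatches occur at site 1 (T/I), site 9 (K/Q), site 17 (C/V), site 33 (G/D), site 34 (M/R).
37 of the 42 sites match, so the percent identity is 37/42 × 100 = 88.1%.

88.1%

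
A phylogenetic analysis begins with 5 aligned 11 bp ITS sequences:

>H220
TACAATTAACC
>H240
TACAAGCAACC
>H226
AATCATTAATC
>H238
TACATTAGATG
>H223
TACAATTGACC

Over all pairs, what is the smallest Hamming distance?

Pairwise Hamming distances:
  H220 vs H240: 2
  H220 vs H226: 4
  H220 vs H238: 5
  H220 vs H223: 1
  H240 vs H226: 6
  H240 vs H238: 6
  H240 vs H223: 3
  H226 vs H238: 7
  H226 vs H223: 5
  H238 vs H223: 4
The smallest is 1, between H220 and H223.

1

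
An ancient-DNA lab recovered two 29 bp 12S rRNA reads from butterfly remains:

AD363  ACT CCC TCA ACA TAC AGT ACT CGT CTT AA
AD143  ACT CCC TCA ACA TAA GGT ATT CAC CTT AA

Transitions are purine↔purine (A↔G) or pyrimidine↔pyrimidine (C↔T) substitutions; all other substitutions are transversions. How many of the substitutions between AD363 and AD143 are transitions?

Differing sites — 15:C/A (Tv); 16:A/G (Ti); 20:C/T (Ti); 23:G/A (Ti); 24:T/C (Ti).
Of the 5 differences, 4 transitions and 1 transversion, so the answer is 4.

4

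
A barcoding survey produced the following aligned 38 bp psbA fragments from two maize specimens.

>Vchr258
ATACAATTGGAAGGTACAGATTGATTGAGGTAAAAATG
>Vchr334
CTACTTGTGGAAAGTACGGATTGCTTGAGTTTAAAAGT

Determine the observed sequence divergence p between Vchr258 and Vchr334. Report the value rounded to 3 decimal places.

0.289

The sequences differ at positions 1 (A/C), 5 (A/T), 6 (A/T), 7 (T/G), 13 (G/A), 18 (A/G), 24 (A/C), 30 (G/T), 32 (A/T), 37 (T/G), 38 (G/T).
There are 11 differences over 38 sites, so p = 11/38 = 0.289.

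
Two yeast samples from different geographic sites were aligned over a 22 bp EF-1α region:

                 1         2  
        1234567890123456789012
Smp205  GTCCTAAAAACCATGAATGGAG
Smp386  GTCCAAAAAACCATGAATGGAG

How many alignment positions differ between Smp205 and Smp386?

The sequences differ at position 5 (T/A).
That gives 1 mismatch out of 22 aligned sites, so the Hamming distance is 1.

1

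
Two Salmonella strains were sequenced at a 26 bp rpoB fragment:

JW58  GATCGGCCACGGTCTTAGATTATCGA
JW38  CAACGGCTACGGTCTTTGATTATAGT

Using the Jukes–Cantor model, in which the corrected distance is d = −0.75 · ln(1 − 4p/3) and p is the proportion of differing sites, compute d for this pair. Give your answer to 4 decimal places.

Mismatches occur at site 1 (G/C), site 3 (T/A), site 8 (C/T), site 17 (A/T), site 24 (C/A), site 26 (A/T).
p = 6/26 = 0.230769.
d = −0.75 · ln(1 − (4/3)·0.230769) = −0.75 · ln(0.692308) = −0.75 · (-0.367724) = 0.2758.

0.2758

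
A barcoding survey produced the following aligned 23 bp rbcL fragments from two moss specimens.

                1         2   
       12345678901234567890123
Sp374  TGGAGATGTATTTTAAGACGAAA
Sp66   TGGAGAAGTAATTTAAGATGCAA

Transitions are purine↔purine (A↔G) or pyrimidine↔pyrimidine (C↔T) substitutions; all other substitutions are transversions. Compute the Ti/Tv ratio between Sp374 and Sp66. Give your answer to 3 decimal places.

0.333

Mismatches occur at site 7 (T↔A, transversion), site 11 (T↔A, transversion), site 19 (C↔T, transition), site 21 (A↔C, transversion).
Of the 4 differences, 1 transition and 3 transversions, so Ti/Tv = 1/3 = 0.333.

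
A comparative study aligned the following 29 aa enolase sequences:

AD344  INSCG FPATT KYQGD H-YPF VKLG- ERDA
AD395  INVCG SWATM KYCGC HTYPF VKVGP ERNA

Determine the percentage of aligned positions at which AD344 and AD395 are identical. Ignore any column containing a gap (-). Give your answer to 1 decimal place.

Excluding the 2 gap columns leaves 27 comparable sites.
The sequences differ at positions 3 (S/V), 6 (F/S), 7 (P/W), 10 (T/M), 13 (Q/C), 15 (D/C), 23 (L/V), 28 (D/N).
19 of the 27 comparable sites match, so the percent identity is 19/27 × 100 = 70.4%.

70.4%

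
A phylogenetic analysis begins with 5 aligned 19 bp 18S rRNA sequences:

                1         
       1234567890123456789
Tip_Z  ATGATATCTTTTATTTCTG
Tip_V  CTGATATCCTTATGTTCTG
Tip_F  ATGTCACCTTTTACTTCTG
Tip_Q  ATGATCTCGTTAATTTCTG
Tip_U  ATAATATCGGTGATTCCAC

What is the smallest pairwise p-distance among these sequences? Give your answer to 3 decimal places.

Pairwise Hamming distances:
  Tip_Z vs Tip_V: 5
  Tip_Z vs Tip_F: 4
  Tip_Z vs Tip_Q: 3
  Tip_Z vs Tip_U: 7
  Tip_V vs Tip_F: 8
  Tip_V vs Tip_Q: 5
  Tip_V vs Tip_U: 10
  Tip_F vs Tip_Q: 7
  Tip_F vs Tip_U: 11
  Tip_Q vs Tip_U: 7
The smallest is 3 mismatches, between Tip_Z and Tip_Q; p = 3/19 = 0.158.

0.158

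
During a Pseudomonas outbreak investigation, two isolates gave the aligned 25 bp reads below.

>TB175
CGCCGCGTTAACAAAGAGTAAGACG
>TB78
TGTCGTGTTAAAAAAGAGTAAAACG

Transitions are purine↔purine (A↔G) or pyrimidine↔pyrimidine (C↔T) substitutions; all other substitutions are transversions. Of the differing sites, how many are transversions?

1

Differing sites — 1:C/T (Ti); 3:C/T (Ti); 6:C/T (Ti); 12:C/A (Tv); 22:G/A (Ti).
Of the 5 differences, 4 transitions and 1 transversion, so the answer is 1.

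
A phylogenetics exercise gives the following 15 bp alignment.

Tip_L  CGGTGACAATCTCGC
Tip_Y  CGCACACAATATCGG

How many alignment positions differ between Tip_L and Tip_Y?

Differing sites — 3:G/C; 4:T/A; 5:G/C; 11:C/A; 15:C/G.
That gives 5 mismatches out of 15 aligned sites, so the Hamming distance is 5.

5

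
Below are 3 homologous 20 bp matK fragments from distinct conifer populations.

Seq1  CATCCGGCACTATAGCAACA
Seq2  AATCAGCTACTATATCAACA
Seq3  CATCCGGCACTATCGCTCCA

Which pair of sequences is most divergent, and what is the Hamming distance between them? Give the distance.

Pairwise Hamming distances:
  Seq1 vs Seq2: 5
  Seq1 vs Seq3: 3
  Seq2 vs Seq3: 8
The largest is 8, between Seq2 and Seq3.

8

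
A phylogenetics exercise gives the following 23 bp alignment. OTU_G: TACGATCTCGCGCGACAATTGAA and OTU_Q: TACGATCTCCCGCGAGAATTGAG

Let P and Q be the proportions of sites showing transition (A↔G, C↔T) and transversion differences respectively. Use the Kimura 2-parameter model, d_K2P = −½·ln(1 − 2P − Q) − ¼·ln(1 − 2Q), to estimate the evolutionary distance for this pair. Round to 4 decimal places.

Mismatches occur at site 10 (G/C, transversion), site 16 (C/G, transversion), site 23 (A/G, transition).
Of the 3 differences, 1 transition and 2 transversions over 23 sites: P = 1/23 = 0.043478, Q = 2/23 = 0.086957.
d = −0.5·ln(0.826087) − 0.25·ln(0.826086) = −0.5·(-0.191055) − 0.25·(-0.191056) = 0.1433.

0.1433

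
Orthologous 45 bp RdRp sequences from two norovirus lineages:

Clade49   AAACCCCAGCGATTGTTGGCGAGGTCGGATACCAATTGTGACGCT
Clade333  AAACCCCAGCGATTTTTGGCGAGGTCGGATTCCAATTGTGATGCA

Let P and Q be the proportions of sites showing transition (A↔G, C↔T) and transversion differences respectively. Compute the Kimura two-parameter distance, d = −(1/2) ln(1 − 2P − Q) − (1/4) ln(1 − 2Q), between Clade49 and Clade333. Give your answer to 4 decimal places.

Differing sites — 15:G/T (Tv); 31:A/T (Tv); 42:C/T (Ti); 45:T/A (Tv).
Of the 4 differences, 1 transition and 3 transversions over 45 sites: P = 1/45 = 0.022222, Q = 3/45 = 0.066667.
d = −0.5·ln(0.888889) − 0.25·ln(0.866666) = −0.5·(-0.117783) − 0.25·(-0.143102) = 0.0947.

0.0947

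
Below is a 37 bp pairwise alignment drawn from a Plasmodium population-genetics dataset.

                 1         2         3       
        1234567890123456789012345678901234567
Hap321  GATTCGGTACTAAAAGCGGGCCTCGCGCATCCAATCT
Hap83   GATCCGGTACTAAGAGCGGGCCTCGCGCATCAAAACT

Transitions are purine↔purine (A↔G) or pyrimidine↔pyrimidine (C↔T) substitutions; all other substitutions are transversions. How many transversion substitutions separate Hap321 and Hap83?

2

Differing sites — 4:T/C (Ti); 14:A/G (Ti); 32:C/A (Tv); 35:T/A (Tv).
Of the 4 differences, 2 transitions and 2 transversions, so the answer is 2.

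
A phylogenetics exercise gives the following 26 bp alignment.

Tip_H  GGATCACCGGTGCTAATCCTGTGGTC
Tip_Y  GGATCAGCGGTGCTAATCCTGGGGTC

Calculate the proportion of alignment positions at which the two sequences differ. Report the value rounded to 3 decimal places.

The sequences differ at positions 7 (C/G), 22 (T/G).
There are 2 differences over 26 sites, so p = 2/26 = 0.077.

0.077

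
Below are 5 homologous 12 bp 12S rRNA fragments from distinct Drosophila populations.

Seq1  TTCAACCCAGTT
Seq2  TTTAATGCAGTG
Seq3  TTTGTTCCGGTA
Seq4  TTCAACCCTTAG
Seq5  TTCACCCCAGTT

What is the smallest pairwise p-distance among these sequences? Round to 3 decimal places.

0.083

Pairwise Hamming distances:
  Seq1 vs Seq2: 4
  Seq1 vs Seq3: 6
  Seq1 vs Seq4: 4
  Seq1 vs Seq5: 1
  Seq2 vs Seq3: 5
  Seq2 vs Seq4: 6
  Seq2 vs Seq5: 5
  Seq3 vs Seq4: 8
  Seq3 vs Seq5: 6
  Seq4 vs Seq5: 5
The smallest is 1 mismatch, between Seq1 and Seq5; p = 1/12 = 0.083.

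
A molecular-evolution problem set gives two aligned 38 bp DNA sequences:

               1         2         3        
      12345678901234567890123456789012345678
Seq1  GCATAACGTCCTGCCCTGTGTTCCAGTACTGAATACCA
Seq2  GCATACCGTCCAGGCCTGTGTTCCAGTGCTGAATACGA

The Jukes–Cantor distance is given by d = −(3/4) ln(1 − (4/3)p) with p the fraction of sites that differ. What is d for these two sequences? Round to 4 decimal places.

0.1447

Mismatches occur at site 6 (A→C), site 12 (T→A), site 14 (C→G), site 28 (A→G), site 37 (C→G).
p = 5/38 = 0.131579.
d = −0.75 · ln(1 − (4/3)·0.131579) = −0.75 · ln(0.824561) = −0.75 · (-0.192904) = 0.1447.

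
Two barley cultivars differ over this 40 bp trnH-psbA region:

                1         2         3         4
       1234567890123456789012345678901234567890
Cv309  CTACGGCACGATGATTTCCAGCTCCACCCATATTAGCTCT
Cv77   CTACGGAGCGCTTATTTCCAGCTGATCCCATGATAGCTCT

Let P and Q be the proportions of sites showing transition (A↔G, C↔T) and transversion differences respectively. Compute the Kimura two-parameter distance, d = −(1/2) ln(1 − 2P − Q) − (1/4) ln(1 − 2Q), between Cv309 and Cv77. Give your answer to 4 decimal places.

0.2685

Mismatches occur at site 7 (C→A, transversion), site 8 (A→G, transition), site 11 (A→C, transversion), site 13 (G→T, transversion), site 24 (C→G, transversion), site 25 (C→A, transversion), site 26 (A→T, transversion), site 32 (A→G, transition), site 33 (T→A, transversion).
Of the 9 differences, 2 transitions and 7 transversions over 40 sites: P = 2/40 = 0.050000, Q = 7/40 = 0.175000.
d = −0.5·ln(0.725000) − 0.25·ln(0.650000) = −0.5·(-0.321584) − 0.25·(-0.430783) = 0.2685.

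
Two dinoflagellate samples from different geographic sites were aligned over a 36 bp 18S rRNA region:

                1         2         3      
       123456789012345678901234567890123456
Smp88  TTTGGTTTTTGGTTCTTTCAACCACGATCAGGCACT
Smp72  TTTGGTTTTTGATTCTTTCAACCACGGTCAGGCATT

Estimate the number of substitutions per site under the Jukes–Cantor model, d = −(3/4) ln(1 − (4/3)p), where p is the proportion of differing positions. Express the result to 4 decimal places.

0.0883

Differing sites — 12:G/A; 27:A/G; 35:C/T.
p = 3/36 = 0.083333.
d = −0.75 · ln(1 − (4/3)·0.083333) = −0.75 · ln(0.888889) = −0.75 · (-0.117783) = 0.0883.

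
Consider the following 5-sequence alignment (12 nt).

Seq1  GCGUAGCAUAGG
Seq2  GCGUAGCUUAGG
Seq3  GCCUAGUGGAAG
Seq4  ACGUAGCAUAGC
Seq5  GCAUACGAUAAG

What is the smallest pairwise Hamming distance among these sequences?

1

Pairwise Hamming distances:
  Seq1 vs Seq2: 1
  Seq1 vs Seq3: 5
  Seq1 vs Seq4: 2
  Seq1 vs Seq5: 4
  Seq2 vs Seq3: 5
  Seq2 vs Seq4: 3
  Seq2 vs Seq5: 5
  Seq3 vs Seq4: 7
  Seq3 vs Seq5: 5
  Seq4 vs Seq5: 6
The smallest is 1, between Seq1 and Seq2.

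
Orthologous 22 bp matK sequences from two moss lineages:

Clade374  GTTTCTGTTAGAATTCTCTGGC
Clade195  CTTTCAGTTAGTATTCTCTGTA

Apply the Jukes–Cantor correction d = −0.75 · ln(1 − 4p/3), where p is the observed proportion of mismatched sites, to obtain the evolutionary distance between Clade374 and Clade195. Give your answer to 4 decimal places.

0.2708

The sequences differ at positions 1 (G/C), 6 (T/A), 12 (A/T), 21 (G/T), 22 (C/A).
p = 5/22 = 0.227273.
d = −0.75 · ln(1 − (4/3)·0.227273) = −0.75 · ln(0.696969) = −0.75 · (-0.361014) = 0.2708.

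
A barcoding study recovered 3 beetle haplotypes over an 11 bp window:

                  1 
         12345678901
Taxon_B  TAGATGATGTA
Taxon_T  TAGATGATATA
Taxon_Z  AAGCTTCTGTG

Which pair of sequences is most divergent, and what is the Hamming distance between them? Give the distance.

6

Pairwise Hamming distances:
  Taxon_B vs Taxon_T: 1
  Taxon_B vs Taxon_Z: 5
  Taxon_T vs Taxon_Z: 6
The largest is 6, between Taxon_T and Taxon_Z.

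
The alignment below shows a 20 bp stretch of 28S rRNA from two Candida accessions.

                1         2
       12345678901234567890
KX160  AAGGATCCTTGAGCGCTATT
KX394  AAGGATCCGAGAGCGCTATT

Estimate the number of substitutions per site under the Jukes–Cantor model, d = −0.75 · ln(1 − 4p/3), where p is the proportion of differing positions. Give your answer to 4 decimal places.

Mismatches occur at site 9 (T/G), site 10 (T/A).
p = 2/20 = 0.100000.
d = −0.75 · ln(1 − (4/3)·0.100000) = −0.75 · ln(0.866667) = −0.75 · (-0.143100) = 0.1073.

0.1073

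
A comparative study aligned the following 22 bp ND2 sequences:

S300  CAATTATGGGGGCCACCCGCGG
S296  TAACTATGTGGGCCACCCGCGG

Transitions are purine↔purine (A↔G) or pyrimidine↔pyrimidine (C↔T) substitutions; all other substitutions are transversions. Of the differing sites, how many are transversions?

The sequences differ at positions 1 (C/T, transition), 4 (T/C, transition), 9 (G/T, transversion).
Of the 3 differences, 2 transitions and 1 transversion, so the answer is 1.

1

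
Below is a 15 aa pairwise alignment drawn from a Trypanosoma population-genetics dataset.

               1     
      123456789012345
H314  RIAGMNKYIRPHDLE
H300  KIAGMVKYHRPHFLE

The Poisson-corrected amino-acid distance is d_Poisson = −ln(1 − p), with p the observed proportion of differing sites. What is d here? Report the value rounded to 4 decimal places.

The sequences differ at positions 1 (R/K), 6 (N/V), 9 (I/H), 13 (D/F).
p = 4/15 = 0.266667.
d = −ln(1 − 0.266667) = −ln(0.733333) = 0.3102.

0.3102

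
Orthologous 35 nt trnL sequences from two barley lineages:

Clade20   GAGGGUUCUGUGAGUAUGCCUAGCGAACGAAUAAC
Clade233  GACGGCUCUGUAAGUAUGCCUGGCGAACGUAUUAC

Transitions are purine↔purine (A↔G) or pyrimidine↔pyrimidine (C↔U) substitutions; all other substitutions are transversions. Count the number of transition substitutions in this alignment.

The sequences differ at positions 3 (G/C, transversion), 6 (U/C, transition), 12 (G/A, transition), 22 (A/G, transition), 30 (A/U, transversion), 33 (A/U, transversion).
Of the 6 differences, 3 transitions and 3 transversions, so the answer is 3.

3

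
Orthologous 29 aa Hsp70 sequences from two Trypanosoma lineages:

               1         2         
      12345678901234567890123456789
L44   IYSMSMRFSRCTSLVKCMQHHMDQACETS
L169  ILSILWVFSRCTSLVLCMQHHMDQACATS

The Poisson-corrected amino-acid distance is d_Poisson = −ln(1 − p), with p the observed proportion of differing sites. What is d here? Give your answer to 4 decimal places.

Differing sites — 2:Y/L; 4:M/I; 5:S/L; 6:M/W; 7:R/V; 16:K/L; 27:E/A.
p = 7/29 = 0.241379.
d = −ln(1 − 0.241379) = −ln(0.758621) = 0.2763.

0.2763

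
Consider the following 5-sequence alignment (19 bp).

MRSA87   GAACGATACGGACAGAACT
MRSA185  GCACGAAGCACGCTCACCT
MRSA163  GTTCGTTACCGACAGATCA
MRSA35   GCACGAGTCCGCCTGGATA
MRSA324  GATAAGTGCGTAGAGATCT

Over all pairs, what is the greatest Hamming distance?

16

Pairwise Hamming distances:
  MRSA87 vs MRSA185: 9
  MRSA87 vs MRSA163: 6
  MRSA87 vs MRSA35: 9
  MRSA87 vs MRSA324: 8
  MRSA185 vs MRSA163: 12
  MRSA185 vs MRSA35: 10
  MRSA185 vs MRSA324: 13
  MRSA163 vs MRSA35: 10
  MRSA163 vs MRSA324: 9
  MRSA35 vs MRSA324: 16
The largest is 16, between MRSA35 and MRSA324.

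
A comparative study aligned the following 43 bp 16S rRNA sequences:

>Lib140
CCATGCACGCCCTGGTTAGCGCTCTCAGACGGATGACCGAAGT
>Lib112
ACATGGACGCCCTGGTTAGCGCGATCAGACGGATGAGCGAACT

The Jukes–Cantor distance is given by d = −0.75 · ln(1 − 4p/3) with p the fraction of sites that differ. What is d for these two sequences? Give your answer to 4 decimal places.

The sequences differ at positions 1 (C/A), 6 (C/G), 23 (T/G), 24 (C/A), 37 (C/G), 42 (G/C).
p = 6/43 = 0.139535.
d = −0.75 · ln(1 − (4/3)·0.139535) = −0.75 · ln(0.813953) = −0.75 · (-0.205853) = 0.1544.

0.1544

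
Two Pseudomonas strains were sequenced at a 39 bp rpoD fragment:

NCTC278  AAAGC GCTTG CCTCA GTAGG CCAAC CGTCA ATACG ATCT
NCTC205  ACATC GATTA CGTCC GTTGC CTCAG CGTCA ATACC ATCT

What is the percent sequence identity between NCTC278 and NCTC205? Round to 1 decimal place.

69.2%

Mismatches occur at site 2 (A→C), site 4 (G→T), site 7 (C→A), site 10 (G→A), site 12 (C→G), site 15 (A→C), site 18 (A→T), site 20 (G→C), site 22 (C→T), site 23 (A→C), site 25 (C→G), site 35 (G→C).
27 of the 39 sites match, so the percent identity is 27/39 × 100 = 69.2%.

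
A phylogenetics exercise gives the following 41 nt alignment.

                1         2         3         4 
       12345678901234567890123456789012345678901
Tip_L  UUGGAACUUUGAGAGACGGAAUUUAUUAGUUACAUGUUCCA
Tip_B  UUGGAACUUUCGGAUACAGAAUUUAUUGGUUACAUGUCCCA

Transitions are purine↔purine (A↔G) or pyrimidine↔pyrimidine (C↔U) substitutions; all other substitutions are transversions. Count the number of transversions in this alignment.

The sequences differ at positions 11 (G/C, transversion), 12 (A/G, transition), 15 (G/U, transversion), 18 (G/A, transition), 28 (A/G, transition), 38 (U/C, transition).
Of the 6 differences, 4 transitions and 2 transversions, so the answer is 2.

2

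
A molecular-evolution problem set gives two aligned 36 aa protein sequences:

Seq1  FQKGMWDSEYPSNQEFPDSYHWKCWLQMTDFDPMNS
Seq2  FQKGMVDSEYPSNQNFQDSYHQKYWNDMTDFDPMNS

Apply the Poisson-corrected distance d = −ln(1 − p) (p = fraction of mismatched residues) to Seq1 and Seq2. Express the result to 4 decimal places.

Mismatches occur at site 6 (W↔V), site 15 (E↔N), site 17 (P↔Q), site 22 (W↔Q), site 24 (C↔Y), site 26 (L↔N), site 27 (Q↔D).
p = 7/36 = 0.194444.
d = −ln(1 − 0.194444) = −ln(0.805556) = 0.2162.

0.2162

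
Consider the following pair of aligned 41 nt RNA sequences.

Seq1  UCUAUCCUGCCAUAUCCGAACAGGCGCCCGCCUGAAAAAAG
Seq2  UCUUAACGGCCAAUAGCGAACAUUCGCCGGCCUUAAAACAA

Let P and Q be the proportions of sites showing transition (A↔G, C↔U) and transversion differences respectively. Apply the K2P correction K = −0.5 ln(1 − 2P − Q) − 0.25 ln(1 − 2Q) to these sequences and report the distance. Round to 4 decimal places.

The sequences differ at positions 4 (A/U, transversion), 5 (U/A, transversion), 6 (C/A, transversion), 8 (U/G, transversion), 13 (U/A, transversion), 14 (A/U, transversion), 15 (U/A, transversion), 16 (C/G, transversion), 23 (G/U, transversion), 24 (G/U, transversion), 29 (C/G, transversion), 34 (G/U, transversion), 39 (A/C, transversion), 41 (G/A, transition).
Of the 14 differences, 1 transition and 13 transversions over 41 sites: P = 1/41 = 0.024390, Q = 13/41 = 0.317073.
d = −0.5·ln(0.634147) − 0.25·ln(0.365854) = −0.5·(-0.455474) − 0.25·(-1.005521) = 0.4791.

0.4791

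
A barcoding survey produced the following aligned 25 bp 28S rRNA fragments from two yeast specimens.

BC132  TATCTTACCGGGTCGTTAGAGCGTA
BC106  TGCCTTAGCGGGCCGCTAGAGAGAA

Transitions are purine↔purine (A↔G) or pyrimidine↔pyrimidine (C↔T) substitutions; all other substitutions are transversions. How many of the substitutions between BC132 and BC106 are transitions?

Differing sites — 2:A/G (Ti); 3:T/C (Ti); 8:C/G (Tv); 13:T/C (Ti); 16:T/C (Ti); 22:C/A (Tv); 24:T/A (Tv).
Of the 7 differences, 4 transitions and 3 transversions, so the answer is 4.

4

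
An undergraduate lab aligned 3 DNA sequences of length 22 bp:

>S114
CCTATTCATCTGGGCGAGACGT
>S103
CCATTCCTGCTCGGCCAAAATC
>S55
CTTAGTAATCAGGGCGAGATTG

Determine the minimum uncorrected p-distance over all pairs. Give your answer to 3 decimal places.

Pairwise Hamming distances:
  S114 vs S103: 11
  S114 vs S55: 7
  S103 vs S55: 14
The smallest is 7 mismatches, between S114 and S55; p = 7/22 = 0.318.

0.318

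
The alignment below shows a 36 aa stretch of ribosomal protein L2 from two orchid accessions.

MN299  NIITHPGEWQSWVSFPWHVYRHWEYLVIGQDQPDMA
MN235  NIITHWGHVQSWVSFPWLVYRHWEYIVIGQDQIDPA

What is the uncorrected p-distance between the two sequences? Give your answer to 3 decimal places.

Mismatches occur at site 6 (P→W), site 8 (E→H), site 9 (W→V), site 18 (H→L), site 26 (L→I), site 33 (P→I), site 35 (M→P).
There are 7 differences over 36 sites, so p = 7/36 = 0.194.

0.194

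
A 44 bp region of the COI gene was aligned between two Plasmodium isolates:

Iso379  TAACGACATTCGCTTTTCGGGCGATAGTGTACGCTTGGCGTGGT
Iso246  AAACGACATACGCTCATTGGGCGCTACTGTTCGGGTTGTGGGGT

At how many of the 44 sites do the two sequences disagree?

13

Mismatches occur at site 1 (T→A), site 10 (T→A), site 15 (T→C), site 16 (T→A), site 18 (C→T), site 24 (A→C), site 27 (G→C), site 31 (A→T), site 34 (C→G), site 35 (T→G), site 37 (G→T), site 39 (C→T), site 41 (T→G).
That gives 13 mismatches out of 44 aligned sites, so the Hamming distance is 13.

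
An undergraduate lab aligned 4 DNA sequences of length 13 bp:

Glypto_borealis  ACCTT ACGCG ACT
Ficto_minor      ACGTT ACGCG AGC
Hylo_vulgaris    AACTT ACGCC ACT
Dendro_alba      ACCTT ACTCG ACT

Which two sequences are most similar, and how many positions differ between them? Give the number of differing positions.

Pairwise Hamming distances:
  Glypto_borealis vs Ficto_minor: 3
  Glypto_borealis vs Hylo_vulgaris: 2
  Glypto_borealis vs Dendro_alba: 1
  Ficto_minor vs Hylo_vulgaris: 5
  Ficto_minor vs Dendro_alba: 4
  Hylo_vulgaris vs Dendro_alba: 3
The smallest is 1, between Glypto_borealis and Dendro_alba.

1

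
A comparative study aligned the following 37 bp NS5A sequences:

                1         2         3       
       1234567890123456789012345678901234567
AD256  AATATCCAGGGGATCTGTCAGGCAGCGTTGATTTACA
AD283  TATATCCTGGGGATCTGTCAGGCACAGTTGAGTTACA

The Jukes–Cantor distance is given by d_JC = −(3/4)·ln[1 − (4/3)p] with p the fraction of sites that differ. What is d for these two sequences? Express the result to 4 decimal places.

0.1490

Mismatches occur at site 1 (A→T), site 8 (A→T), site 25 (G→C), site 26 (C→A), site 32 (T→G).
p = 5/37 = 0.135135.
d = −0.75 · ln(1 − (4/3)·0.135135) = −0.75 · ln(0.819820) = −0.75 · (-0.198670) = 0.1490.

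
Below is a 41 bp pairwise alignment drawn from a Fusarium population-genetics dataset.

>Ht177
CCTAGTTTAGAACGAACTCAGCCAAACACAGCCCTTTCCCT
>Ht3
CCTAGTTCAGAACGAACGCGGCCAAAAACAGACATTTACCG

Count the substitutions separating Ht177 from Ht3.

8

The sequences differ at positions 8 (T/C), 18 (T/G), 20 (A/G), 27 (C/A), 32 (C/A), 34 (C/A), 38 (C/A), 41 (T/G).
That gives 8 mismatches out of 41 aligned sites, so the Hamming distance is 8.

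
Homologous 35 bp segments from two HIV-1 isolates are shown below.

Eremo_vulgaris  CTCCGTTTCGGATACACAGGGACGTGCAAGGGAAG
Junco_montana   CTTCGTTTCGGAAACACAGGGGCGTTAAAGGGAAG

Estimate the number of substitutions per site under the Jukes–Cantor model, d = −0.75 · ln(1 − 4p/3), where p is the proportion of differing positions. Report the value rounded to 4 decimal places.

0.1585

The sequences differ at positions 3 (C/T), 13 (T/A), 22 (A/G), 26 (G/T), 27 (C/A).
p = 5/35 = 0.142857.
d = −0.75 · ln(1 − (4/3)·0.142857) = −0.75 · ln(0.809524) = −0.75 · (-0.211309) = 0.1585.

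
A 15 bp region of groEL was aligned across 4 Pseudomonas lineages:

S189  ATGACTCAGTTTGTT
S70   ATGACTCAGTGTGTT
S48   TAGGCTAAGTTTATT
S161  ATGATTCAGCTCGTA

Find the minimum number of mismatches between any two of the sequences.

Pairwise Hamming distances:
  S189 vs S70: 1
  S189 vs S48: 5
  S189 vs S161: 4
  S70 vs S48: 6
  S70 vs S161: 5
  S48 vs S161: 9
The smallest is 1, between S189 and S70.

1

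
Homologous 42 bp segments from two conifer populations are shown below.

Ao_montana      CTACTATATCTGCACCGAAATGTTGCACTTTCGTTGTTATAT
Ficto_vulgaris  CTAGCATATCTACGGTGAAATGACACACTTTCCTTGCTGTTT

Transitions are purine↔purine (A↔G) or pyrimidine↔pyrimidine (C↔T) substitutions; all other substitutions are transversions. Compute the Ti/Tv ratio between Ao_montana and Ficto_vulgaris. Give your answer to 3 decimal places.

Mismatches occur at site 4 (C↔G, transversion), site 5 (T↔C, transition), site 12 (G↔A, transition), site 14 (A↔G, transition), site 15 (C↔G, transversion), site 16 (C↔T, transition), site 23 (T↔A, transversion), site 24 (T↔C, transition), site 25 (G↔A, transition), site 33 (G↔C, transversion), site 37 (T↔C, transition), site 39 (A↔G, transition), site 41 (A↔T, transversion).
Of the 13 differences, 8 transitions and 5 transversions, so Ti/Tv = 8/5 = 1.600.

1.600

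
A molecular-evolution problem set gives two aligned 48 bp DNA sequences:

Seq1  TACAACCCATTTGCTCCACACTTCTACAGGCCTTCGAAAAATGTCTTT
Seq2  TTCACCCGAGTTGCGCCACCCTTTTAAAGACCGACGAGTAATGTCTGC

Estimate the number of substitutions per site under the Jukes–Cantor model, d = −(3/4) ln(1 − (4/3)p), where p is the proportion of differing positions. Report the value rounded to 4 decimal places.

Differing sites — 2:A/T; 5:A/C; 8:C/G; 10:T/G; 15:T/G; 20:A/C; 24:C/T; 27:C/A; 30:G/A; 33:T/G; 34:T/A; 38:A/G; 39:A/T; 47:T/G; 48:T/C.
p = 15/48 = 0.312500.
d = −0.75 · ln(1 − (4/3)·0.312500) = −0.75 · ln(0.583333) = −0.75 · (-0.538997) = 0.4042.

0.4042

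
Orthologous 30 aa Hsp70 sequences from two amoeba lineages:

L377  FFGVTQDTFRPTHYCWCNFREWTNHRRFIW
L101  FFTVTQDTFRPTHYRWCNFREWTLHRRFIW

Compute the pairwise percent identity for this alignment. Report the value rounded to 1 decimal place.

Mismatches occur at site 3 (G↔T), site 15 (C↔R), site 24 (N↔L).
27 of the 30 sites match, so the percent identity is 27/30 × 100 = 90.0%.

90.0%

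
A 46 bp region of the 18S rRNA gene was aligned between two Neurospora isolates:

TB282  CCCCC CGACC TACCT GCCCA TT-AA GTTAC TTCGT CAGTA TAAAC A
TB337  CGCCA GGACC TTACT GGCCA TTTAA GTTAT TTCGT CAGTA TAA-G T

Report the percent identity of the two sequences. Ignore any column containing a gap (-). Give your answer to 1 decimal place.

Excluding the 2 gap columns leaves 44 comparable sites.
Differing sites — 2:C/G; 5:C/A; 6:C/G; 12:A/T; 13:C/A; 17:C/G; 30:C/T; 45:C/G; 46:A/T.
35 of the 44 comparable sites match, so the percent identity is 35/44 × 100 = 79.5%.

79.5%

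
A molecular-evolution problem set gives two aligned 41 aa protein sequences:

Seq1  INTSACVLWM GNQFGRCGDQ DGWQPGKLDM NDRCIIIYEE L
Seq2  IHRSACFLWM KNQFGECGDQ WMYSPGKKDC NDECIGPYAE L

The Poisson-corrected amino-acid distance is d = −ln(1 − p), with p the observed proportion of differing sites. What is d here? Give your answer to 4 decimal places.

The sequences differ at positions 2 (N/H), 3 (T/R), 7 (V/F), 11 (G/K), 16 (R/E), 21 (D/W), 22 (G/M), 23 (W/Y), 24 (Q/S), 28 (L/K), 30 (M/C), 33 (R/E), 36 (I/G), 37 (I/P), 39 (E/A).
p = 15/41 = 0.365854.
d = −ln(1 − 0.365854) = −ln(0.634146) = 0.4555.

0.4555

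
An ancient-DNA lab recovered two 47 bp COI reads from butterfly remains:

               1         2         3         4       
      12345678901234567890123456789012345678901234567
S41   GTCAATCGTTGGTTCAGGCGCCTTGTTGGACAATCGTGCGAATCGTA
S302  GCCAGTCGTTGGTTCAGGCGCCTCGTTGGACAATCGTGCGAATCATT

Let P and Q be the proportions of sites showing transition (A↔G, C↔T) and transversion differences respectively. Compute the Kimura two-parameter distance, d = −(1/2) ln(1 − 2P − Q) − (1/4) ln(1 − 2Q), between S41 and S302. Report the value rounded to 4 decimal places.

0.1172

Mismatches occur at site 2 (T→C, transition), site 5 (A→G, transition), site 24 (T→C, transition), site 45 (G→A, transition), site 47 (A→T, transversion).
Of the 5 differences, 4 transitions and 1 transversion over 47 sites: P = 4/47 = 0.085106, Q = 1/47 = 0.021277.
d = −0.5·ln(0.808511) − 0.25·ln(0.957446) = −0.5·(-0.212561) − 0.25·(-0.043486) = 0.1172.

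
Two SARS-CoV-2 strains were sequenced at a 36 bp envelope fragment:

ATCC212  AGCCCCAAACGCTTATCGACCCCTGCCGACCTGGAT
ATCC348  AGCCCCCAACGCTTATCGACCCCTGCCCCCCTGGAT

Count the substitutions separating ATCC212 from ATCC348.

3

Mismatches occur at site 7 (A↔C), site 28 (G↔C), site 29 (A↔C).
That gives 3 mismatches out of 36 aligned sites, so the Hamming distance is 3.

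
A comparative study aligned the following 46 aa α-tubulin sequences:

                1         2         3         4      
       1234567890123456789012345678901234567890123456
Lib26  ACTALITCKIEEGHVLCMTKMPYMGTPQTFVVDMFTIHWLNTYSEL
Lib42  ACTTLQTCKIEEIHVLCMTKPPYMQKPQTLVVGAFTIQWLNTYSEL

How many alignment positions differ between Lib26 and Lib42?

10

The sequences differ at positions 4 (A/T), 6 (I/Q), 13 (G/I), 21 (M/P), 25 (G/Q), 26 (T/K), 30 (F/L), 33 (D/G), 34 (M/A), 38 (H/Q).
That gives 10 mismatches out of 46 aligned sites, so the Hamming distance is 10.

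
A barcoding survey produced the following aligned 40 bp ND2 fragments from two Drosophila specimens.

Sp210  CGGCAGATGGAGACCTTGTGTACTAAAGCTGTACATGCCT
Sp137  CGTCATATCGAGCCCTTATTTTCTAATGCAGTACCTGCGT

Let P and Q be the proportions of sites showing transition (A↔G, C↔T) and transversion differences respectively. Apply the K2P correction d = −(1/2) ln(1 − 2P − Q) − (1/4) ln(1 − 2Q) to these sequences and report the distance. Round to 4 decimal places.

Mismatches occur at site 3 (G↔T, transversion), site 6 (G↔T, transversion), site 9 (G↔C, transversion), site 13 (A↔C, transversion), site 18 (G↔A, transition), site 20 (G↔T, transversion), site 22 (A↔T, transversion), site 27 (A↔T, transversion), site 30 (T↔A, transversion), site 35 (A↔C, transversion), site 39 (C↔G, transversion).
Of the 11 differences, 1 transition and 10 transversions over 40 sites: P = 1/40 = 0.025000, Q = 10/40 = 0.250000.
d = −0.5·ln(0.700000) − 0.25·ln(0.500000) = −0.5·(-0.356675) − 0.25·(-0.693147) = 0.3516.

0.3516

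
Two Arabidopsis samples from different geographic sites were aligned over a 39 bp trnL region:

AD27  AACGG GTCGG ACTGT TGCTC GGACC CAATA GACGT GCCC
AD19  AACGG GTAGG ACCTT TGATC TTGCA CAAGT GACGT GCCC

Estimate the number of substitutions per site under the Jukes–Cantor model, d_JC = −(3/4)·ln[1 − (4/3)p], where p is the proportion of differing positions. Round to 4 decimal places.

The sequences differ at positions 8 (C/A), 13 (T/C), 14 (G/T), 18 (C/A), 21 (G/T), 22 (G/T), 23 (A/G), 25 (C/A), 29 (T/G), 30 (A/T).
p = 10/39 = 0.256410.
d = −0.75 · ln(1 − (4/3)·0.256410) = −0.75 · ln(0.658120) = −0.75 · (-0.418368) = 0.3138.

0.3138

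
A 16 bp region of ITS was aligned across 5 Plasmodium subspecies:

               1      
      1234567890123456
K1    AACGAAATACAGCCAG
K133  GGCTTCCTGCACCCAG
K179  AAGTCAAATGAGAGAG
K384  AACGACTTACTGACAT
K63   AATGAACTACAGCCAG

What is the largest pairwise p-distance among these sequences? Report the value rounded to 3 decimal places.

Pairwise Hamming distances:
  K1 vs K133: 8
  K1 vs K179: 8
  K1 vs K384: 5
  K1 vs K63: 2
  K133 vs K179: 12
  K133 vs K384: 10
  K133 vs K63: 8
  K179 vs K384: 11
  K179 vs K63: 9
  K384 vs K63: 6
The largest is 12 mismatches, between K133 and K179; p = 12/16 = 0.750.

0.750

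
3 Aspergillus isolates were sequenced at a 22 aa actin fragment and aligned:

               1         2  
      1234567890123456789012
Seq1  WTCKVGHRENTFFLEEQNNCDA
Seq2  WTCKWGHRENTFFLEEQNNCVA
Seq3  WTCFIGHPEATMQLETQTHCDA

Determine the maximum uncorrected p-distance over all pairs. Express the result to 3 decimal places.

0.455

Pairwise Hamming distances:
  Seq1 vs Seq2: 2
  Seq1 vs Seq3: 9
  Seq2 vs Seq3: 10
The largest is 10 mismatches, between Seq2 and Seq3; p = 10/22 = 0.455.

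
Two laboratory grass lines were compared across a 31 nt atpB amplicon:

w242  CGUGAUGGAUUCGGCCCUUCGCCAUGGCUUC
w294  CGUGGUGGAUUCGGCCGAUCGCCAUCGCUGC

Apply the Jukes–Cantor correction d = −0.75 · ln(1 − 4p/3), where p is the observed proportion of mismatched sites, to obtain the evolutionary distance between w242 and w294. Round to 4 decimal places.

Differing sites — 5:A/G; 17:C/G; 18:U/A; 26:G/C; 30:U/G.
p = 5/31 = 0.161290.
d = −0.75 · ln(1 − (4/3)·0.161290) = −0.75 · ln(0.784947) = −0.75 · (-0.242139) = 0.1816.

0.1816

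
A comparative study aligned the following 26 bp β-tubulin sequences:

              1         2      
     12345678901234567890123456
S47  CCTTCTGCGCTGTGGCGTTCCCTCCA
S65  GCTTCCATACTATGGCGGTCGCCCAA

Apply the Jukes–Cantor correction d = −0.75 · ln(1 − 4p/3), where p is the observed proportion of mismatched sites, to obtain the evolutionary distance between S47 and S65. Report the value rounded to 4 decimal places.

Mismatches occur at site 1 (C↔G), site 6 (T↔C), site 7 (G↔A), site 8 (C↔T), site 9 (G↔A), site 12 (G↔A), site 18 (T↔G), site 21 (C↔G), site 23 (T↔C), site 25 (C↔A).
p = 10/26 = 0.384615.
d = −0.75 · ln(1 − (4/3)·0.384615) = −0.75 · ln(0.487180) = −0.75 · (-0.719122) = 0.5393.

0.5393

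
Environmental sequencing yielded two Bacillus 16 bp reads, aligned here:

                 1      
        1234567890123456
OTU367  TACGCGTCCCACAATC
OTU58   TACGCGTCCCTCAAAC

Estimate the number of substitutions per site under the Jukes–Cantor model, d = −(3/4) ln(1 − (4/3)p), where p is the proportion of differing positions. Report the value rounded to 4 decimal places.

The sequences differ at positions 11 (A/T), 15 (T/A).
p = 2/16 = 0.125000.
d = −0.75 · ln(1 − (4/3)·0.125000) = −0.75 · ln(0.833333) = −0.75 · (-0.182322) = 0.1367.

0.1367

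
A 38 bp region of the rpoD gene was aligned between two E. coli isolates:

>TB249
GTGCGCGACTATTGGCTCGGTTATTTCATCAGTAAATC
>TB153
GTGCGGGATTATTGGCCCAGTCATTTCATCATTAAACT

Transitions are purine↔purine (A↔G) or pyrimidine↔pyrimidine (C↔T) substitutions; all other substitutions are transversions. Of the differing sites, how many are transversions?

Differing sites — 6:C/G (Tv); 9:C/T (Ti); 17:T/C (Ti); 19:G/A (Ti); 22:T/C (Ti); 32:G/T (Tv); 37:T/C (Ti); 38:C/T (Ti).
Of the 8 differences, 6 transitions and 2 transversions, so the answer is 2.

2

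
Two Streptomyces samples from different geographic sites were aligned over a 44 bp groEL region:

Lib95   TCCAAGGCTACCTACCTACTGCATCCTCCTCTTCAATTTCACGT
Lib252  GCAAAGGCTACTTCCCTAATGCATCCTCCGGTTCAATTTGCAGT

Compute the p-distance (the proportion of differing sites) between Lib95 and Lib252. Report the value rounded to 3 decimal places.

Mismatches occur at site 1 (T→G), site 3 (C→A), site 12 (C→T), site 14 (A→C), site 19 (C→A), site 30 (T→G), site 31 (C→G), site 40 (C→G), site 41 (A→C), site 42 (C→A).
There are 10 differences over 44 sites, so p = 10/44 = 0.227.

0.227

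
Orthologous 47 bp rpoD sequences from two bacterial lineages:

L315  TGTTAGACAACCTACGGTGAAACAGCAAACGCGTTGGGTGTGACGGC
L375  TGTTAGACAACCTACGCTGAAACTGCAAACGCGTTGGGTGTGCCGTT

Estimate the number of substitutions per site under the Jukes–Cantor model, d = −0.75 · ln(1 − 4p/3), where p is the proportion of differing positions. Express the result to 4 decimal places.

0.1147

Mismatches occur at site 17 (G→C), site 24 (A→T), site 43 (A→C), site 46 (G→T), site 47 (C→T).
p = 5/47 = 0.106383.
d = −0.75 · ln(1 − (4/3)·0.106383) = −0.75 · ln(0.858156) = −0.75 · (-0.152969) = 0.1147.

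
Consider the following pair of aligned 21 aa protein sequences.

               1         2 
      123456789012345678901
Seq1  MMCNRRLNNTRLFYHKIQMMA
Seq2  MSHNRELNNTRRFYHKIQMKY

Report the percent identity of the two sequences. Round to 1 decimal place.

71.4%

The sequences differ at positions 2 (M/S), 3 (C/H), 6 (R/E), 12 (L/R), 20 (M/K), 21 (A/Y).
15 of the 21 sites match, so the percent identity is 15/21 × 100 = 71.4%.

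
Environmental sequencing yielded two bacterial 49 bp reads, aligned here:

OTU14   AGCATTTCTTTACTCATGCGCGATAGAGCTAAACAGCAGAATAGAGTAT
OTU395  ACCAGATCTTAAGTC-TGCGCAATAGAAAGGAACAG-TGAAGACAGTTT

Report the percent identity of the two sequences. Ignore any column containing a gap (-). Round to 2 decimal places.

70.21%

Excluding the 2 gap columns leaves 47 comparable sites.
The sequences differ at positions 2 (G/C), 5 (T/G), 6 (T/A), 11 (T/A), 13 (C/G), 22 (G/A), 28 (G/A), 29 (C/A), 30 (T/G), 31 (A/G), 38 (A/T), 42 (T/G), 44 (G/C), 48 (A/T).
33 of the 47 comparable sites match, so the percent identity is 33/47 × 100 = 70.21%.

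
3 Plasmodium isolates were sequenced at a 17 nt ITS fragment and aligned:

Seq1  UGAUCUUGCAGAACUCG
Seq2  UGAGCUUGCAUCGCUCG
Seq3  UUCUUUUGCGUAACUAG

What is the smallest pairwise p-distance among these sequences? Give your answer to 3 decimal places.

Pairwise Hamming distances:
  Seq1 vs Seq2: 4
  Seq1 vs Seq3: 6
  Seq2 vs Seq3: 8
The smallest is 4 mismatches, between Seq1 and Seq2; p = 4/17 = 0.235.

0.235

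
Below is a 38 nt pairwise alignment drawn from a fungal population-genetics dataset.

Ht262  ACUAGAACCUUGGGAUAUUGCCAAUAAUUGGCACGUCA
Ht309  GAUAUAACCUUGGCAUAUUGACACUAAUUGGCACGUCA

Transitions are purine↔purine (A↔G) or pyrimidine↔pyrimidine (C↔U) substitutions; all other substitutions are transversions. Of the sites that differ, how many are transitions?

1

The sequences differ at positions 1 (A/G, transition), 2 (C/A, transversion), 5 (G/U, transversion), 14 (G/C, transversion), 21 (C/A, transversion), 24 (A/C, transversion).
Of the 6 differences, 1 transition and 5 transversions, so the answer is 1.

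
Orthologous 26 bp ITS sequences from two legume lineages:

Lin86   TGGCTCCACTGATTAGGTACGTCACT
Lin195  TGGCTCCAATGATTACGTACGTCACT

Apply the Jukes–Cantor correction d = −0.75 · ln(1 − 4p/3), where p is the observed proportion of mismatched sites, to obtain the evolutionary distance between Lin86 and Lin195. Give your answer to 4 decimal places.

The sequences differ at positions 9 (C/A), 16 (G/C).
p = 2/26 = 0.076923.
d = −0.75 · ln(1 − (4/3)·0.076923) = −0.75 · ln(0.897436) = −0.75 · (-0.108213) = 0.0812.

0.0812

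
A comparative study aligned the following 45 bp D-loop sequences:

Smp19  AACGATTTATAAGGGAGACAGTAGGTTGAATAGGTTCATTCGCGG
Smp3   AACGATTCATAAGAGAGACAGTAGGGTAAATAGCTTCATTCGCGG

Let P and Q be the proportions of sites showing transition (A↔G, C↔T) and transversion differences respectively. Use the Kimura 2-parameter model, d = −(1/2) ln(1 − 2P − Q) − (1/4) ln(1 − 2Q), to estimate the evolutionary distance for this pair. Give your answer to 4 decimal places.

Mismatches occur at site 8 (T/C, transition), site 14 (G/A, transition), site 26 (T/G, transversion), site 28 (G/A, transition), site 34 (G/C, transversion).
Of the 5 differences, 3 transitions and 2 transversions over 45 sites: P = 3/45 = 0.066667, Q = 2/45 = 0.044444.
d = −0.5·ln(0.822222) − 0.25·ln(0.911112) = −0.5·(-0.195745) − 0.25·(-0.093089) = 0.1211.

0.1211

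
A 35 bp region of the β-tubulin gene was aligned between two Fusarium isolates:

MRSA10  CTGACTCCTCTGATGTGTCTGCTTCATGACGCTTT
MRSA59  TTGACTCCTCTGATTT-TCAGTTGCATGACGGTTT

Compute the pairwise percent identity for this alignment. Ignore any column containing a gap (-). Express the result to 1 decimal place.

Excluding the 1 gap column leaves 34 comparable sites.
Differing sites — 1:C/T; 15:G/T; 20:T/A; 22:C/T; 24:T/G; 32:C/G.
28 of the 34 comparable sites match, so the percent identity is 28/34 × 100 = 82.4%.

82.4%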